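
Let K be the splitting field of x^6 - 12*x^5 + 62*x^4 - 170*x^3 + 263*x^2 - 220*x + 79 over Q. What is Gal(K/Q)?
S_4 x C_2

The polynomial f is an irreducible sextic over Q, so G = Gal(f/Q) is one of the 16 transitive subgroups 6T1, ..., 6T16 of S_6. The discriminant of f is -7441984, which is not a perfect square, so G is not contained in A_6. The transitive groups of degree 6 not contained in A_6 are: C_6 (6T1, order 6), S_3 (6T2, order 6), D_6 (6T3, order 12), C_3 x S_3 (6T5, order 18), A_4 x C_2 (6T6, order 24), S_4 (6T8, order 24), S_3 x S_3 (6T9, order 36), S_4 x C_2 (6T11, order 48), (S_3 x S_3) : C_2 (6T13, order 72), PGL(2,5) (6T14, order 120), S_6 (6T16, order 720). By Dedekind's theorem, for a prime p not dividing disc(f) the degrees of the irreducible factors of f mod p form the cycle type of an element of G. Factoring f modulo the 17 such primes p <= 71 (skipping 2, 11, 31, which divide the discriminant), each new pattern first appears at: mod 3: f = (x + 1)(x + 2)(x^4 + x + 2), pattern 4+1+1; mod 5: f = (x^3 + x^2 + 4x + 3)(x^3 + 2x^2 + x + 3), pattern 3+3; mod 7: f = (x^6 + 2x^5 + 6x^4 + 5x^3 + 4x^2 + 4x + 2), pattern 6; mod 13: f = (x^2 + 8x + 9)(x^4 + 6x^3 + 5x^2 + 9x + 3), pattern 4+2; mod 37: f = (x + 5)(x + 15)(x^2 + 12x + 18)(x^2 + 30x + 27), pattern 2+2+1+1; mod 47: f = (x + 2)(x + 15)(x + 20)(x + 25)(x^2 + 20x + 18), pattern 2+1+1+1+1; mod 67: f = (x^2 + 4x + 8)(x^2 + 14x + 58)(x^2 + 37x + 11), pattern 2+2+2. No other pattern occurs in this range, so the set of observed cycle types is {4+1+1, 3+3, 6, 4+2, 2+2+1+1, 2+1+1+1+1, 2+2+2}. The candidates containing elements of all these cycle types are S_4 x C_2 (6T11) of order 48, S_6 (6T16) of order 720; the others are excluded. The observed types are precisely the cycle types that occur in S_4 x C_2 (6T11) (apart from the identity). Each of the other remaining candidates has further cycle types, and by the Chebotarev density theorem the matching factorization patterns would occur for a proportion of primes equal to their share of the group: S_6 (6T16) additionally contains elements of type 5+1, 3+2+1, 3+1+1+1 (304 of its 720 elements, about 42% of primes). None of the 17 primes tested shows any such pattern (for each of these groups the chance of that is below 10^-4), which rules them out. Hence G = S_4 x C_2 (6T11), of order 48.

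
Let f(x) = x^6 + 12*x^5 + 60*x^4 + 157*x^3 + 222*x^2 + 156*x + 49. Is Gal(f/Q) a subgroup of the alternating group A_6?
The polynomial is irreducible of degree 6 over Q. Its discriminant is -1162261467, which is not a perfect square. A Galois group lies in the alternating group exactly when the discriminant is a square in Q, so the Galois group (C_3 x S_3) is not contained in A_6.

No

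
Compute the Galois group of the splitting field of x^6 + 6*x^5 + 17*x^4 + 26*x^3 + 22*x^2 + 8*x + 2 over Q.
The polynomial f is an irreducible sextic over Q, so G = Gal(f/Q) is one of the 16 transitive subgroups 6T1, ..., 6T16 of S_6. The discriminant of f is -187648, which is not a perfect square, so G is not contained in A_6. The transitive groups of degree 6 not contained in A_6 are: C_6 (6T1, order 6), S_3 (6T2, order 6), D_6 (6T3, order 12), C_3 x S_3 (6T5, order 18), A_4 x C_2 (6T6, order 24), S_4 (6T8, order 24), S_3 x S_3 (6T9, order 36), S_4 x C_2 (6T11, order 48), (S_3 x S_3) : C_2 (6T13, order 72), PGL(2,5) (6T14, order 120), S_6 (6T16, order 720). By Dedekind's theorem, for a prime p not dividing disc(f) the degrees of the irreducible factors of f mod p form the cycle type of an element of G. Factoring f modulo the 29 such primes p <= 113 (skipping 2, which divides the discriminant), each new pattern first appears at: mod 3: f = (x^6 + 2x^4 + 2x^3 + x^2 + 2x + 2), pattern 6; mod 5: f = (x + 2)(x^2 + x + 2)(x^3 + 3x^2 + 4x + 3), pattern 3+2+1; mod 7: f = (x^2 + 3x + 1)(x^4 + 3x^3 + 2x + 2), pattern 4+2; mod 17: f = (x^3 + 3x^2 + 4x + 5)(x^3 + 3x^2 + 4x + 14), pattern 3+3; mod 19: f = (x^2 + 5x + 16)(x^2 + 9x + 13)(x^2 + 11x + 17), pattern 2+2+2; mod 37: f = (x + 4)(x + 17)(x^2 + 23x + 20)(x^2 + 36x + 8), pattern 2+2+1+1; mod 41: f = (x + 20)(x + 25)(x + 40)(x^3 + 3x^2 + 4x + 10), pattern 3+1+1+1; mod 113: f = (x + 35)(x + 91)(x + 93)(x + 103)(x^2 + 23x + 12), pattern 2+1+1+1+1. No other pattern occurs in this range, so the set of observed cycle types is {6, 3+2+1, 4+2, 3+3, 2+2+2, 2+2+1+1, 3+1+1+1, 2+1+1+1+1}. The candidates containing elements of all these cycle types are (S_3 x S_3) : C_2 (6T13) of order 72, S_6 (6T16) of order 720; the others are excluded. The observed types are precisely the cycle types that occur in (S_3 x S_3) : C_2 (6T13) (apart from the identity). Each of the other remaining candidates has further cycle types, and by the Chebotarev density theorem the matching factorization patterns would occur for a proportion of primes equal to their share of the group: S_6 (6T16) additionally contains elements of type 5+1, 4+1+1 (234 of its 720 elements, about 32% of primes). None of the 29 primes tested shows any such pattern (for each of these groups the chance of that is below 10^-4), which rules them out. Hence G = (S_3 x S_3) : C_2 (6T13), of order 72.

6T13: (S_3 x S_3) : C_2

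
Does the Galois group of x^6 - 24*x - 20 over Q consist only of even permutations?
The polynomial is irreducible of degree 6 over Q. Its discriminant is 746496000000 = 864000^2, a perfect square. A Galois group lies in the alternating group exactly when the discriminant is a square in Q, so the Galois group (A_6) is contained in A_6.

Yes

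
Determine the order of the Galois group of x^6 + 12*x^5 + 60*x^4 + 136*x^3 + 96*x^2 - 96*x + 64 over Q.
The degree of the splitting field over Q equals the order of the Galois group, so first determine the group. The polynomial f is an irreducible sextic over Q, so G = Gal(f/Q) is one of the 16 transitive subgroups 6T1, ..., 6T16 of S_6. The discriminant of f is -190210142896128, which is not a perfect square, so G is not contained in A_6. The transitive groups of degree 6 not contained in A_6 are: C_6 (6T1, order 6), S_3 (6T2, order 6), D_6 (6T3, order 12), C_3 x S_3 (6T5, order 18), A_4 x C_2 (6T6, order 24), S_4 (6T8, order 24), S_3 x S_3 (6T9, order 36), S_4 x C_2 (6T11, order 48), (S_3 x S_3) : C_2 (6T13, order 72), PGL(2,5) (6T14, order 120), S_6 (6T16, order 720). By Dedekind's theorem, for a prime p not dividing disc(f) the degrees of the irreducible factors of f mod p form the cycle type of an element of G. Factoring f modulo the 33 such primes p <= 149 (skipping 2, 3, which divide the discriminant), each new pattern first appears at: mod 5: f = (x^6 + 2x^5 + x^3 + x^2 + 4x + 4), pattern 6; mod 7: f = (x + 3)(x + 4)(x + 6)(x^3 + 6x^2 + 5x + 4), pattern 3+1+1+1; mod 17: f = (x^2 + 6x + 2)(x^2 + 11x + 12)(x^2 + 12x + 14), pattern 2+2+2; mod 19: f = (x^3 + 6x^2 + 12x + 12)(x^3 + 6x^2 + 12x + 18), pattern 3+3; mod 73: f = (x + 28)(x + 44)(x + 46)(x + 60)(x + 62)(x + 64), pattern 1+1+1+1+1+1. No other pattern occurs in this range, so the set of observed cycle types is {6, 3+1+1+1, 2+2+2, 3+3, 1+1+1+1+1+1}. The candidates containing elements of all these cycle types are C_3 x S_3 (6T5) of order 18, S_3 x S_3 (6T9) of order 36, (S_3 x S_3) : C_2 (6T13) of order 72, S_6 (6T16) of order 720; the others are excluded. The observed types are precisely the cycle types that occur in C_3 x S_3 (6T5). Each of the other remaining candidates has further cycle types, and by the Chebotarev density theorem the matching factorization patterns would occur for a proportion of primes equal to their share of the group: S_3 x S_3 (6T9) additionally contains elements of type 2+2+1+1 (9 of its 36 elements, about 25% of primes); (S_3 x S_3) : C_2 (6T13) additionally contains elements of type 4+2, 3+2+1, 2+2+1+1, 2+1+1+1+1 (45 of its 72 elements, about 62% of primes); S_6 (6T16) additionally contains elements of type 5+1, 4+2, 4+1+1, 3+2+1, 2+2+1+1, 2+1+1+1+1 (504 of its 720 elements, about 70% of primes). None of the 33 primes tested shows any such pattern (for each of these groups the chance of that is below 10^-4), which rules them out. Hence G = C_3 x S_3 (6T5), of order 18. The Galois group C_3 x S_3 (6T5) has order 18, so the splitting field has degree 18 over Q.

18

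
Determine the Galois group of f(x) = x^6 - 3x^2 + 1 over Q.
6T6: A_4 x C_2

The polynomial f is an irreducible sextic over Q, so G = Gal(f/Q) is one of the 16 transitive subgroups 6T1, ..., 6T16 of S_6. The discriminant of f is -419904, which is not a perfect square, so G is not contained in A_6. The transitive groups of degree 6 not contained in A_6 are: C_6 (6T1, order 6), S_3 (6T2, order 6), D_6 (6T3, order 12), C_3 x S_3 (6T5, order 18), A_4 x C_2 (6T6, order 24), S_4 (6T8, order 24), S_3 x S_3 (6T9, order 36), S_4 x C_2 (6T11, order 48), (S_3 x S_3) : C_2 (6T13, order 72), PGL(2,5) (6T14, order 120), S_6 (6T16, order 720). By Dedekind's theorem, for a prime p not dividing disc(f) the degrees of the irreducible factors of f mod p form the cycle type of an element of G. Factoring f modulo the 33 such primes p <= 149 (skipping 2, 3, which divide the discriminant), each new pattern first appears at: mod 5: f = (x^3 + 2x^2 + 2x + 3)(x^3 + 3x^2 + 2x + 2), pattern 3+3; mod 7: f = (x^6 + 4x^2 + 1), pattern 6; mod 17: f = (x + 8)(x + 9)(x^2 + 3)(x^2 + 10), pattern 2+2+1+1; mod 19: f = (x + 3)(x + 8)(x + 11)(x + 16)(x^2 + 16), pattern 2+1+1+1+1; mod 71: f = (x^2 + 16)(x^2 + 25)(x^2 + 30), pattern 2+2+2. No other pattern occurs in this range, so the set of observed cycle types is {3+3, 6, 2+2+1+1, 2+1+1+1+1, 2+2+2}. The candidates containing elements of all these cycle types are A_4 x C_2 (6T6) of order 24, S_4 x C_2 (6T11) of order 48, (S_3 x S_3) : C_2 (6T13) of order 72, S_6 (6T16) of order 720; the others are excluded. The observed types are precisely the cycle types that occur in A_4 x C_2 (6T6) (apart from the identity). Each of the other remaining candidates has further cycle types, and by the Chebotarev density theorem the matching factorization patterns would occur for a proportion of primes equal to their share of the group: S_4 x C_2 (6T11) additionally contains elements of type 4+2, 4+1+1 (12 of its 48 elements, about 25% of primes); (S_3 x S_3) : C_2 (6T13) additionally contains elements of type 4+2, 3+2+1, 3+1+1+1 (34 of its 72 elements, about 47% of primes); S_6 (6T16) additionally contains elements of type 5+1, 4+2, 4+1+1, 3+2+1, 3+1+1+1 (484 of its 720 elements, about 67% of primes). None of the 33 primes tested shows any such pattern (for each of these groups the chance of that is below 10^-4), which rules them out. Hence G = A_4 x C_2 (6T6), of order 24.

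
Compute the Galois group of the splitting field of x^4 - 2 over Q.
D_4, the dihedral group of order 8

The polynomial is an irreducible quartic over Q and its discriminant is -2048, which is not a perfect square, so the Galois group is not contained in A_4. The resolvent cubic y^3 + 8*y has exactly one rational root, so the Galois group is C_4 or D_4. The quartic remains irreducible over Q(sqrt(disc)), so the group is D_4.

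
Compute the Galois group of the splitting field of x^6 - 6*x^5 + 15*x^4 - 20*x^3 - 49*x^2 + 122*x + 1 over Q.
S_4 x C_2

The polynomial f is an irreducible sextic over Q, so G = Gal(f/Q) is one of the 16 transitive subgroups 6T1, ..., 6T16 of S_6. The discriminant of f is -3603718079512576, which is not a perfect square, so G is not contained in A_6. The transitive groups of degree 6 not contained in A_6 are: C_6 (6T1, order 6), S_3 (6T2, order 6), D_6 (6T3, order 12), C_3 x S_3 (6T5, order 18), A_4 x C_2 (6T6, order 24), S_4 (6T8, order 24), S_3 x S_3 (6T9, order 36), S_4 x C_2 (6T11, order 48), (S_3 x S_3) : C_2 (6T13, order 72), PGL(2,5) (6T14, order 120), S_6 (6T16, order 720). By Dedekind's theorem, for a prime p not dividing disc(f) the degrees of the irreducible factors of f mod p form the cycle type of an element of G. Factoring f modulo the 67 such primes p <= 347 (skipping 2, 229, which divide the discriminant), each new pattern first appears at: mod 3: f = (x^6 + x^3 + 2x^2 + 2x + 1), pattern 6; mod 5: f = (x^3 + x^2 + 3x + 1)(x^3 + 3x^2 + 4x + 1), pattern 3+3; mod 7: f = (x + 2)(x + 3)(x^4 + 3x^3 + x^2 + 6x + 6), pattern 4+1+1; mod 13: f = (x^2 + 11x + 8)(x^4 + 9x^3 + 12x^2 + 10x + 5), pattern 4+2; mod 23: f = (x^2 + 8x + 17)(x^2 + 11x + 14)(x^2 + 21x + 3), pattern 2+2+2; mod 29: f = (x + 8)(x + 19)(x^2 + 27)(x^2 + 25x + 2), pattern 2+2+1+1; mod 193: f = (x + 4)(x + 11)(x + 87)(x + 104)(x + 180)(x + 187), pattern 1+1+1+1+1+1; mod 347: f = (x + 5)(x + 44)(x + 301)(x + 340)(x^2 + 345x + 327), pattern 2+1+1+1+1. No other pattern occurs in this range, so the set of observed cycle types is {6, 3+3, 4+1+1, 4+2, 2+2+2, 2+2+1+1, 1+1+1+1+1+1, 2+1+1+1+1}. The candidates containing elements of all these cycle types are S_4 x C_2 (6T11) of order 48, S_6 (6T16) of order 720; the others are excluded. The observed types are precisely the cycle types that occur in S_4 x C_2 (6T11). Each of the other remaining candidates has further cycle types, and by the Chebotarev density theorem the matching factorization patterns would occur for a proportion of primes equal to their share of the group: S_6 (6T16) additionally contains elements of type 5+1, 3+2+1, 3+1+1+1 (304 of its 720 elements, about 42% of primes). None of the 67 primes tested shows any such pattern (for each of these groups the chance of that is below 10^-4), which rules them out. Hence G = S_4 x C_2 (6T11), of order 48.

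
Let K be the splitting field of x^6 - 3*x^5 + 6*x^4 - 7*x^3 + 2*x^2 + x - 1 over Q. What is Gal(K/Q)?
The polynomial f is an irreducible sextic over Q, so G = Gal(f/Q) is one of the 16 transitive subgroups 6T1, ..., 6T16 of S_6. The discriminant of f is 810448, which is not a perfect square, so G is not contained in A_6. The transitive groups of degree 6 not contained in A_6 are: C_6 (6T1, order 6), S_3 (6T2, order 6), D_6 (6T3, order 12), C_3 x S_3 (6T5, order 18), A_4 x C_2 (6T6, order 24), S_4 (6T8, order 24), S_3 x S_3 (6T9, order 36), S_4 x C_2 (6T11, order 48), (S_3 x S_3) : C_2 (6T13, order 72), PGL(2,5) (6T14, order 120), S_6 (6T16, order 720). By Dedekind's theorem, for a prime p not dividing disc(f) the degrees of the irreducible factors of f mod p form the cycle type of an element of G. Factoring f modulo the 22 such primes p <= 89 (skipping 2, 37, which divide the discriminant), each new pattern first appears at: mod 3: f = (x^3 + x^2 + x + 2)(x^3 + 2x^2 + 1), pattern 3+3; mod 5: f = (x^2 + 3)(x^2 + 3x + 4)(x^2 + 4x + 2), pattern 2+2+2; mod 17: f = (x + 1)(x + 15)(x^4 + 15x^3 + 6x^2 + 12x + 9), pattern 4+1+1; mod 67: f = (x + 4)(x + 62)(x^2 + 66x + 40)(x^2 + 66x + 50), pattern 2+2+1+1. No other pattern occurs in this range, so the set of observed cycle types is {3+3, 2+2+2, 4+1+1, 2+2+1+1}. The candidates containing elements of all these cycle types are S_4 (6T8) of order 24, S_4 x C_2 (6T11) of order 48, PGL(2,5) (6T14) of order 120, S_6 (6T16) of order 720; the others are excluded. The observed types are precisely the cycle types that occur in S_4 (6T8) (apart from the identity). Each of the other remaining candidates has further cycle types, and by the Chebotarev density theorem the matching factorization patterns would occur for a proportion of primes equal to their share of the group: S_4 x C_2 (6T11) additionally contains elements of type 6, 4+2, 2+1+1+1+1 (17 of its 48 elements, about 35% of primes); PGL(2,5) (6T14) additionally contains elements of type 6, 5+1 (44 of its 120 elements, about 37% of primes); S_6 (6T16) additionally contains elements of type 6, 5+1, 4+2, 3+2+1, 3+1+1+1, 2+1+1+1+1 (529 of its 720 elements, about 73% of primes). None of the 22 primes tested shows any such pattern (for each of these groups the chance of that is below 10^-4), which rules them out. Hence G = S_4 (6T8), of order 24.

S_4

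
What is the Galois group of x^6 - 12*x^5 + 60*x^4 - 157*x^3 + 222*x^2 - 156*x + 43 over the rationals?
The polynomial f is an irreducible sextic over Q, so G = Gal(f/Q) is one of the 16 transitive subgroups 6T1, ..., 6T16 of S_6. The discriminant of f is -177147, which is not a perfect square, so G is not contained in A_6. The transitive groups of degree 6 not contained in A_6 are: C_6 (6T1, order 6), S_3 (6T2, order 6), D_6 (6T3, order 12), C_3 x S_3 (6T5, order 18), A_4 x C_2 (6T6, order 24), S_4 (6T8, order 24), S_3 x S_3 (6T9, order 36), S_4 x C_2 (6T11, order 48), (S_3 x S_3) : C_2 (6T13, order 72), PGL(2,5) (6T14, order 120), S_6 (6T16, order 720). By Dedekind's theorem, for a prime p not dividing disc(f) the degrees of the irreducible factors of f mod p form the cycle type of an element of G. Factoring f modulo the 33 such primes p <= 139 (skipping 3, which divides the discriminant), each new pattern first appears at: mod 2: f = (x^6 + x^3 + 1), pattern 6; mod 7: f = (x + 1)(x + 3)(x + 4)(x^3 + x^2 + 5x + 3), pattern 3+1+1+1; mod 17: f = (x^2 + x + 1)(x^2 + 9x + 2)(x^2 + 12x + 13), pattern 2+2+2; mod 19: f = (x^3 + 13x^2 + 12x + 1)(x^3 + 13x^2 + 12x + 5), pattern 3+3; mod 73: f = (x + 40)(x + 41)(x + 42)(x + 49)(x + 50)(x + 58), pattern 1+1+1+1+1+1. No other pattern occurs in this range, so the set of observed cycle types is {6, 3+1+1+1, 2+2+2, 3+3, 1+1+1+1+1+1}. The candidates containing elements of all these cycle types are C_3 x S_3 (6T5) of order 18, S_3 x S_3 (6T9) of order 36, (S_3 x S_3) : C_2 (6T13) of order 72, S_6 (6T16) of order 720; the others are excluded. The observed types are precisely the cycle types that occur in C_3 x S_3 (6T5). Each of the other remaining candidates has further cycle types, and by the Chebotarev density theorem the matching factorization patterns would occur for a proportion of primes equal to their share of the group: S_3 x S_3 (6T9) additionally contains elements of type 2+2+1+1 (9 of its 36 elements, about 25% of primes); (S_3 x S_3) : C_2 (6T13) additionally contains elements of type 4+2, 3+2+1, 2+2+1+1, 2+1+1+1+1 (45 of its 72 elements, about 62% of primes); S_6 (6T16) additionally contains elements of type 5+1, 4+2, 4+1+1, 3+2+1, 2+2+1+1, 2+1+1+1+1 (504 of its 720 elements, about 70% of primes). None of the 33 primes tested shows any such pattern (for each of these groups the chance of that is below 10^-4), which rules them out. Hence G = C_3 x S_3 (6T5), of order 18.

6T5: C_3 x S_3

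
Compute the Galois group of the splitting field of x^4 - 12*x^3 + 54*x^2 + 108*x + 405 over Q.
The polynomial is an irreducible quartic over Q and its discriminant is 176319369216 = 419904^2, a perfect square, so the Galois group is contained in A_4. The resolvent cubic y^3 - 54*y^2 - 2916*y + 17496 is irreducible over Q. An irreducible resolvent with square discriminant gives A_4.

A_4, the alternating group on 4 letters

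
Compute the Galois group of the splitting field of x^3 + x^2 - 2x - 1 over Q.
The polynomial is an irreducible cubic over Q and its discriminant is 49 = 7^2, a perfect square. For an irreducible cubic, a square discriminant forces the Galois group to be A_3, the cyclic group of order 3.

3T1: C_3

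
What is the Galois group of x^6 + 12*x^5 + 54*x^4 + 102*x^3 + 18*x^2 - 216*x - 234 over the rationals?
The polynomial f is an irreducible sextic over Q, so G = Gal(f/Q) is one of the 16 transitive subgroups 6T1, ..., 6T16 of S_6. The discriminant of f is 297538935552, which is not a perfect square, so G is not contained in A_6. The transitive groups of degree 6 not contained in A_6 are: C_6 (6T1, order 6), S_3 (6T2, order 6), D_6 (6T3, order 12), C_3 x S_3 (6T5, order 18), A_4 x C_2 (6T6, order 24), S_4 (6T8, order 24), S_3 x S_3 (6T9, order 36), S_4 x C_2 (6T11, order 48), (S_3 x S_3) : C_2 (6T13, order 72), PGL(2,5) (6T14, order 120), S_6 (6T16, order 720). By Dedekind's theorem, for a prime p not dividing disc(f) the degrees of the irreducible factors of f mod p form the cycle type of an element of G. Factoring f modulo the 23 such primes p <= 97 (skipping 2, 3, which divide the discriminant), each new pattern first appears at: mod 5: f = (x^6 + 2x^5 + 4x^4 + 2x^3 + 3x^2 + 4x + 1), pattern 6; mod 11: f = (x + 4)(x + 7)(x^2 + 2x + 5)(x^2 + 10x + 1), pattern 2+2+1+1; mod 13: f = (x)(x + 8)(x + 11)(x^3 + 6x^2 + 8x + 7), pattern 3+1+1+1; mod 31: f = (x^2 + 2)(x^2 + 16x + 30)(x^2 + 27x + 24), pattern 2+2+2; mod 97: f = (x^3 + 6x^2 + 39x + 87)(x^3 + 6x^2 + 76x + 4), pattern 3+3. No other pattern occurs in this range, so the set of observed cycle types is {6, 2+2+1+1, 3+1+1+1, 2+2+2, 3+3}. The candidates containing elements of all these cycle types are S_3 x S_3 (6T9) of order 36, (S_3 x S_3) : C_2 (6T13) of order 72, S_6 (6T16) of order 720; the others are excluded. The observed types are precisely the cycle types that occur in S_3 x S_3 (6T9) (apart from the identity). Each of the other remaining candidates has further cycle types, and by the Chebotarev density theorem the matching factorization patterns would occur for a proportion of primes equal to their share of the group: (S_3 x S_3) : C_2 (6T13) additionally contains elements of type 4+2, 3+2+1, 2+1+1+1+1 (36 of its 72 elements, about 50% of primes); S_6 (6T16) additionally contains elements of type 5+1, 4+2, 4+1+1, 3+2+1, 2+1+1+1+1 (459 of its 720 elements, about 64% of primes). None of the 23 primes tested shows any such pattern (for each of these groups the chance of that is below 10^-4), which rules them out. Hence G = S_3 x S_3 (6T9), of order 36.

S_3 x S_3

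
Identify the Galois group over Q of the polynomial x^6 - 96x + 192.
(S_3 x S_3) : C_2

The polynomial f is an irreducible sextic over Q, so G = Gal(f/Q) is one of the 16 transitive subgroups 6T1, ..., 6T16 of S_6. The discriminant of f is -9727331052552192, which is not a perfect square, so G is not contained in A_6. The transitive groups of degree 6 not contained in A_6 are: C_6 (6T1, order 6), S_3 (6T2, order 6), D_6 (6T3, order 12), C_3 x S_3 (6T5, order 18), A_4 x C_2 (6T6, order 24), S_4 (6T8, order 24), S_3 x S_3 (6T9, order 36), S_4 x C_2 (6T11, order 48), (S_3 x S_3) : C_2 (6T13, order 72), PGL(2,5) (6T14, order 120), S_6 (6T16, order 720). By Dedekind's theorem, for a prime p not dividing disc(f) the degrees of the irreducible factors of f mod p form the cycle type of an element of G. Factoring f modulo the 27 such primes p <= 127 (skipping 2, 3, 17, 43, which divide the discriminant), each new pattern first appears at: mod 5: f = (x^6 + 4x + 2), pattern 6; mod 7: f = (x + 2)(x^2 + x + 3)(x^3 + 4x^2 + 4x + 4), pattern 3+2+1; mod 11: f = (x^2 + 7x + 8)(x^4 + 4x^3 + 8x^2 + 2), pattern 4+2; mod 13: f = (x + 3)(x + 6)(x^2 + 6x + 11)(x^2 + 11x + 12), pattern 2+2+1+1; mod 61: f = (x + 19)(x + 41)(x + 53)(x + 57)(x^2 + 13x + 17), pattern 2+1+1+1+1; mod 97: f = (x + 73)(x + 77)(x + 96)(x^3 + 45x^2 + 46x + 19), pattern 3+1+1+1; mod 113: f = (x^2 + 23x + 81)(x^2 + 98x + 62)(x^2 + 105x + 40), pattern 2+2+2; mod 127: f = (x^3 + 49x^2 + 72x + 41)(x^3 + 78x^2 + 43x + 110), pattern 3+3. No other pattern occurs in this range, so the set of observed cycle types is {6, 3+2+1, 4+2, 2+2+1+1, 2+1+1+1+1, 3+1+1+1, 2+2+2, 3+3}. The candidates containing elements of all these cycle types are (S_3 x S_3) : C_2 (6T13) of order 72, S_6 (6T16) of order 720; the others are excluded. The observed types are precisely the cycle types that occur in (S_3 x S_3) : C_2 (6T13) (apart from the identity). Each of the other remaining candidates has further cycle types, and by the Chebotarev density theorem the matching factorization patterns would occur for a proportion of primes equal to their share of the group: S_6 (6T16) additionally contains elements of type 5+1, 4+1+1 (234 of its 720 elements, about 32% of primes). None of the 27 primes tested shows any such pattern (for each of these groups the chance of that is below 10^-4), which rules them out. Hence G = (S_3 x S_3) : C_2 (6T13), of order 72.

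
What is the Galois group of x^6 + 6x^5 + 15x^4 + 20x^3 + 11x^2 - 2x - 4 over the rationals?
S_4, S_4(6d), the S_4-action on 6 points inside A_6

The polynomial f is an irreducible sextic over Q, so G = Gal(f/Q) is one of the 16 transitive subgroups 6T1, ..., 6T16 of S_6. The discriminant of f is 3356224 = 1832^2, a perfect square, so G is contained in A_6. The transitive groups of degree 6 contained in A_6 are: A_4 (6T4, order 12), S_4 (6T7, order 24), (C_3 x C_3) : C_4 (6T10, order 36), PSL(2,5) (6T12, order 60), A_6 (6T15, order 360). By Dedekind's theorem, for a prime p not dividing disc(f) the degrees of the irreducible factors of f mod p form the cycle type of an element of G. Factoring f modulo the 79 such primes p <= 419 (skipping 2, 229, which divide the discriminant), each new pattern first appears at: mod 3: f = (x^3 + x^2 + x + 2)(x^3 + 2x^2 + 1), pattern 3+3; mod 7: f = (x^2 + 2x + 5)(x^4 + 4x^3 + 2x^2 + 3x + 2), pattern 4+2; mod 23: f = (x + 10)(x + 15)(x^2 + x + 18)(x^2 + 3x + 20), pattern 2+2+1+1; mod 193: f = (x + 88)(x + 91)(x + 94)(x + 101)(x + 104)(x + 107), pattern 1+1+1+1+1+1. No other pattern occurs in this range, so the set of observed cycle types is {3+3, 4+2, 2+2+1+1, 1+1+1+1+1+1}. The candidates containing elements of all these cycle types are S_4 (6T7) of order 24, (C_3 x C_3) : C_4 (6T10) of order 36, A_6 (6T15) of order 360; the others are excluded. The observed types are precisely the cycle types that occur in S_4 (6T7). Each of the other remaining candidates has further cycle types, and by the Chebotarev density theorem the matching factorization patterns would occur for a proportion of primes equal to their share of the group: (C_3 x C_3) : C_4 (6T10) additionally contains elements of type 3+1+1+1 (4 of its 36 elements, about 11% of primes); A_6 (6T15) additionally contains elements of type 5+1, 3+1+1+1 (184 of its 360 elements, about 51% of primes). None of the 79 primes tested shows any such pattern (for each of these groups the chance of that is below 10^-4), which rules them out. Hence G = S_4 (6T7), of order 24.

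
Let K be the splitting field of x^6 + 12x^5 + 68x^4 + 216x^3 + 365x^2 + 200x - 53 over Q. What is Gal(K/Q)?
The polynomial f is an irreducible sextic over Q, so G = Gal(f/Q) is one of the 16 transitive subgroups 6T1, ..., 6T16 of S_6. The discriminant of f is 2046918914580544 = 45242888^2, a perfect square, so G is contained in A_6. The transitive groups of degree 6 contained in A_6 are: A_4 (6T4, order 12), S_4 (6T7, order 24), (C_3 x C_3) : C_4 (6T10, order 36), PSL(2,5) (6T12, order 60), A_6 (6T15, order 360). By Dedekind's theorem, for a prime p not dividing disc(f) the degrees of the irreducible factors of f mod p form the cycle type of an element of G. Factoring f modulo the 79 such primes p <= 419 (skipping 2, 31, which divide the discriminant), each new pattern first appears at: mod 3: f = (x^2 + 2x + 2)(x^4 + x^3 + x^2 + 2x + 2), pattern 4+2; mod 5: f = (x^3 + 2x + 4)(x^3 + 2x^2 + x + 3), pattern 3+3; mod 11: f = (x + 3)(x + 9)(x^2 + 4x + 8)(x^2 + 7x + 5), pattern 2+2+1+1; mod 67: f = (x + 17)(x + 39)(x + 48)(x + 54)(x + 59)(x + 63), pattern 1+1+1+1+1+1. No other pattern occurs in this range, so the set of observed cycle types is {4+2, 3+3, 2+2+1+1, 1+1+1+1+1+1}. The candidates containing elements of all these cycle types are S_4 (6T7) of order 24, (C_3 x C_3) : C_4 (6T10) of order 36, A_6 (6T15) of order 360; the others are excluded. The observed types are precisely the cycle types that occur in S_4 (6T7). Each of the other remaining candidates has further cycle types, and by the Chebotarev density theorem the matching factorization patterns would occur for a proportion of primes equal to their share of the group: (C_3 x C_3) : C_4 (6T10) additionally contains elements of type 3+1+1+1 (4 of its 36 elements, about 11% of primes); A_6 (6T15) additionally contains elements of type 5+1, 3+1+1+1 (184 of its 360 elements, about 51% of primes). None of the 79 primes tested shows any such pattern (for each of these groups the chance of that is below 10^-4), which rules them out. Hence G = S_4 (6T7), of order 24.

S_4, S_4(6d), the S_4-action on 6 points inside A_6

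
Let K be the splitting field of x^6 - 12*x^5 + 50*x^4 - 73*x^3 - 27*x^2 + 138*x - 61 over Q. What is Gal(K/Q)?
PSL(2,5), A_5 acting on 6 points

The polynomial f is an irreducible sextic over Q, so G = Gal(f/Q) is one of the 16 transitive subgroups 6T1, ..., 6T16 of S_6. The discriminant of f is 30991489 = 5567^2, a perfect square, so G is contained in A_6. The transitive groups of degree 6 contained in A_6 are: A_4 (6T4, order 12), S_4 (6T7, order 24), (C_3 x C_3) : C_4 (6T10, order 36), PSL(2,5) (6T12, order 60), A_6 (6T15, order 360). By Dedekind's theorem, for a prime p not dividing disc(f) the degrees of the irreducible factors of f mod p form the cycle type of an element of G. Factoring f modulo the 21 such primes p <= 79 (skipping 19, which divides the discriminant), each new pattern first appears at: mod 2: f = (x + 1)(x^5 + x^4 + x^3 + x + 1), pattern 5+1; mod 7: f = (x^3 + 3x^2 + x + 1)(x^3 + 6x^2 + 3x + 2), pattern 3+3; mod 61: f = (x)(x + 22)(x^2 + 42x + 12)(x^2 + 46x + 13), pattern 2+2+1+1. No other pattern occurs in this range, so the set of observed cycle types is {5+1, 3+3, 2+2+1+1}. The candidates containing elements of all these cycle types are PSL(2,5) (6T12) of order 60, A_6 (6T15) of order 360; the others are excluded. The observed types are precisely the cycle types that occur in PSL(2,5) (6T12) (apart from the identity). Each of the other remaining candidates has further cycle types, and by the Chebotarev density theorem the matching factorization patterns would occur for a proportion of primes equal to their share of the group: A_6 (6T15) additionally contains elements of type 4+2, 3+1+1+1 (130 of its 360 elements, about 36% of primes). None of the 21 primes tested shows any such pattern (for each of these groups the chance of that is below 10^-4), which rules them out. Hence G = PSL(2,5) (6T12), of order 60.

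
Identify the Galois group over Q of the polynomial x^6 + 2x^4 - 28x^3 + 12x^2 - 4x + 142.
6T11: S_4 x C_2

The polynomial f is an irreducible sextic over Q, so G = Gal(f/Q) is one of the 16 transitive subgroups 6T1, ..., 6T16 of S_6. The discriminant of f is -714420000000000, which is not a perfect square, so G is not contained in A_6. The transitive groups of degree 6 not contained in A_6 are: C_6 (6T1, order 6), S_3 (6T2, order 6), D_6 (6T3, order 12), C_3 x S_3 (6T5, order 18), A_4 x C_2 (6T6, order 24), S_4 (6T8, order 24), S_3 x S_3 (6T9, order 36), S_4 x C_2 (6T11, order 48), (S_3 x S_3) : C_2 (6T13, order 72), PGL(2,5) (6T14, order 120), S_6 (6T16, order 720). By Dedekind's theorem, for a prime p not dividing disc(f) the degrees of the irreducible factors of f mod p form the cycle type of an element of G. Factoring f modulo the 17 such primes p <= 73 (skipping 2, 3, 5, 7, which divide the discriminant), each new pattern first appears at: mod 11: f = (x^3 + 5x^2 + 6x + 5)(x^3 + 6x^2 + 10x + 2), pattern 3+3; mod 13: f = (x^6 + 2x^4 + 11x^3 + 12x^2 + 9x + 12), pattern 6; mod 19: f = (x^2 + 10x + 15)(x^4 + 9x^3 + 11x^2 + 12x + 12), pattern 4+2; mod 23: f = (x + 3)(x + 8)(x^4 + 12x^3 + 7x^2 + 21x + 4), pattern 4+1+1; mod 53: f = (x^2 + 21x + 11)(x^2 + 37x + 43)(x^2 + 48x + 44), pattern 2+2+2; mod 59: f = (x + 42)(x + 44)(x^2 + 35x + 47)(x^2 + 56x + 3), pattern 2+2+1+1; mod 71: f = (x)(x + 14)(x + 50)(x + 63)(x^2 + 15x + 39), pattern 2+1+1+1+1. No other pattern occurs in this range, so the set of observed cycle types is {3+3, 6, 4+2, 4+1+1, 2+2+2, 2+2+1+1, 2+1+1+1+1}. The candidates containing elements of all these cycle types are S_4 x C_2 (6T11) of order 48, S_6 (6T16) of order 720; the others are excluded. The observed types are precisely the cycle types that occur in S_4 x C_2 (6T11) (apart from the identity). Each of the other remaining candidates has further cycle types, and by the Chebotarev density theorem the matching factorization patterns would occur for a proportion of primes equal to their share of the group: S_6 (6T16) additionally contains elements of type 5+1, 3+2+1, 3+1+1+1 (304 of its 720 elements, about 42% of primes). None of the 17 primes tested shows any such pattern (for each of these groups the chance of that is below 10^-4), which rules them out. Hence G = S_4 x C_2 (6T11), of order 48.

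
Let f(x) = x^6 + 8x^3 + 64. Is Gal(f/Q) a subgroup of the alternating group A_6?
The polynomial is irreducible of degree 6 over Q. Its discriminant is -21134460321792, which is not a perfect square. A Galois group lies in the alternating group exactly when the discriminant is a square in Q, so the Galois group (C_6) is not contained in A_6.

No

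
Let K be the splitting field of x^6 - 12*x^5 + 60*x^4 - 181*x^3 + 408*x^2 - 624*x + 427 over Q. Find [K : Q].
72

The degree of the splitting field over Q equals the order of the Galois group, so first determine the group. The polynomial f is an irreducible sextic over Q, so G = Gal(f/Q) is one of the 16 transitive subgroups 6T1, ..., 6T16 of S_6. The discriminant of f is -2573642648187, which is not a perfect square, so G is not contained in A_6. The transitive groups of degree 6 not contained in A_6 are: C_6 (6T1, order 6), S_3 (6T2, order 6), D_6 (6T3, order 12), C_3 x S_3 (6T5, order 18), A_4 x C_2 (6T6, order 24), S_4 (6T8, order 24), S_3 x S_3 (6T9, order 36), S_4 x C_2 (6T11, order 48), (S_3 x S_3) : C_2 (6T13, order 72), PGL(2,5) (6T14, order 120), S_6 (6T16, order 720). By Dedekind's theorem, for a prime p not dividing disc(f) the degrees of the irreducible factors of f mod p form the cycle type of an element of G. Factoring f modulo the 26 such primes p <= 127 (skipping 3, 13, 17, 41, 43, which divide the discriminant), each new pattern first appears at: mod 2: f = (x^6 + x^3 + 1), pattern 6; mod 7: f = (x)(x^2 + 4x + 5)(x^3 + 5x^2 + 4), pattern 3+2+1; mod 11: f = (x^2 + 5x + 10)(x^4 + 5x^3 + 3x^2 + 7x + 2), pattern 4+2; mod 31: f = (x + 6)(x + 25)(x^2 + 9x + 15)(x^2 + 10x + 22), pattern 2+2+1+1; mod 61: f = (x)(x + 10)(x + 27)(x + 52)(x^2 + 21x + 23), pattern 2+1+1+1+1; mod 97: f = (x + 22)(x + 33)(x + 88)(x^3 + 39x^2 + 72x + 46), pattern 3+1+1+1; mod 113: f = (x^2 + 42x + 108)(x^2 + 71x + 44)(x^2 + 101x + 90), pattern 2+2+2; mod 127: f = (x^3 + 43x^2 + 15x + 65)(x^3 + 72x^2 + 124x + 73), pattern 3+3. No other pattern occurs in this range, so the set of observed cycle types is {6, 3+2+1, 4+2, 2+2+1+1, 2+1+1+1+1, 3+1+1+1, 2+2+2, 3+3}. The candidates containing elements of all these cycle types are (S_3 x S_3) : C_2 (6T13) of order 72, S_6 (6T16) of order 720; the others are excluded. The observed types are precisely the cycle types that occur in (S_3 x S_3) : C_2 (6T13) (apart from the identity). Each of the other remaining candidates has further cycle types, and by the Chebotarev density theorem the matching factorization patterns would occur for a proportion of primes equal to their share of the group: S_6 (6T16) additionally contains elements of type 5+1, 4+1+1 (234 of its 720 elements, about 32% of primes). None of the 26 primes tested shows any such pattern (for each of these groups the chance of that is below 10^-4), which rules them out. Hence G = (S_3 x S_3) : C_2 (6T13), of order 72. The Galois group (S_3 x S_3) : C_2 (6T13) has order 72, so the splitting field has degree 72 over Q.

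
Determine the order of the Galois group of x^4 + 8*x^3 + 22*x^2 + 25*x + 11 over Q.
The degree of the splitting field over Q equals the order of the Galois group, so first determine the group. The polynomial is an irreducible quartic over Q and its discriminant is -283, which is not a perfect square, so the Galois group is not contained in A_4. The resolvent cubic y^3 - 22*y^2 + 156*y - 361 is irreducible over Q. An irreducible resolvent with non-square discriminant gives S_4. The Galois group S_4 (4T5) has order 24, so the splitting field has degree 24 over Q.

24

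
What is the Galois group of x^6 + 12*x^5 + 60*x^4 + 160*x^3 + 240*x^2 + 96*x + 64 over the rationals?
(S_3 x S_3) : C_2 (order 72)

The polynomial f is an irreducible sextic over Q, so G = Gal(f/Q) is one of the 16 transitive subgroups 6T1, ..., 6T16 of S_6. The discriminant of f is -9727331052552192, which is not a perfect square, so G is not contained in A_6. The transitive groups of degree 6 not contained in A_6 are: C_6 (6T1, order 6), S_3 (6T2, order 6), D_6 (6T3, order 12), C_3 x S_3 (6T5, order 18), A_4 x C_2 (6T6, order 24), S_4 (6T8, order 24), S_3 x S_3 (6T9, order 36), S_4 x C_2 (6T11, order 48), (S_3 x S_3) : C_2 (6T13, order 72), PGL(2,5) (6T14, order 120), S_6 (6T16, order 720). By Dedekind's theorem, for a prime p not dividing disc(f) the degrees of the irreducible factors of f mod p form the cycle type of an element of G. Factoring f modulo the 27 such primes p <= 127 (skipping 2, 3, 17, 43, which divide the discriminant), each new pattern first appears at: mod 5: f = (x^6 + 2x^5 + x + 4), pattern 6; mod 7: f = (x + 4)(x^2 + 5x + 2)(x^3 + 3x^2 + 4x + 1), pattern 3+2+1; mod 11: f = (x^2 + 4)(x^4 + x^3 + x^2 + 2x + 5), pattern 4+2; mod 13: f = (x + 5)(x + 8)(x^2 + 2x + 12)(x^2 + 10x + 1), pattern 2+2+1+1; mod 61: f = (x + 21)(x + 43)(x + 55)(x + 59)(x^2 + 17x + 47), pattern 2+1+1+1+1; mod 97: f = (x + 1)(x + 75)(x + 79)(x^3 + 51x^2 + 44x + 8), pattern 3+1+1+1; mod 113: f = (x^2 + 27x + 18)(x^2 + 102x + 36)(x^2 + 109x + 28), pattern 2+2+2; mod 127: f = (x^3 + 55x^2 + 26x + 8)(x^3 + 84x^2 + 113x + 8), pattern 3+3. No other pattern occurs in this range, so the set of observed cycle types is {6, 3+2+1, 4+2, 2+2+1+1, 2+1+1+1+1, 3+1+1+1, 2+2+2, 3+3}. The candidates containing elements of all these cycle types are (S_3 x S_3) : C_2 (6T13) of order 72, S_6 (6T16) of order 720; the others are excluded. The observed types are precisely the cycle types that occur in (S_3 x S_3) : C_2 (6T13) (apart from the identity). Each of the other remaining candidates has further cycle types, and by the Chebotarev density theorem the matching factorization patterns would occur for a proportion of primes equal to their share of the group: S_6 (6T16) additionally contains elements of type 5+1, 4+1+1 (234 of its 720 elements, about 32% of primes). None of the 27 primes tested shows any such pattern (for each of these groups the chance of that is below 10^-4), which rules them out. Hence G = (S_3 x S_3) : C_2 (6T13), of order 72.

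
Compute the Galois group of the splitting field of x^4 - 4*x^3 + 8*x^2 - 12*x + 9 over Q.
V_4, the Klein four-group

The polynomial is an irreducible quartic over Q and its discriminant is 2304 = 48^2, a perfect square, so the Galois group is contained in A_4. The resolvent cubic y^3 - 8*y^2 + 12*y splits completely over Q, which gives the Klein four-group V_4.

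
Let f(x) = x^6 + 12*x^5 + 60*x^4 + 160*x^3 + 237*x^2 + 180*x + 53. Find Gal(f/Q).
The polynomial f is an irreducible sextic over Q, so G = Gal(f/Q) is one of the 16 transitive subgroups 6T1, ..., 6T16 of S_6. The discriminant of f is -419904, which is not a perfect square, so G is not contained in A_6. The transitive groups of degree 6 not contained in A_6 are: C_6 (6T1, order 6), S_3 (6T2, order 6), D_6 (6T3, order 12), C_3 x S_3 (6T5, order 18), A_4 x C_2 (6T6, order 24), S_4 (6T8, order 24), S_3 x S_3 (6T9, order 36), S_4 x C_2 (6T11, order 48), (S_3 x S_3) : C_2 (6T13, order 72), PGL(2,5) (6T14, order 120), S_6 (6T16, order 720). By Dedekind's theorem, for a prime p not dividing disc(f) the degrees of the irreducible factors of f mod p form the cycle type of an element of G. Factoring f modulo the 33 such primes p <= 149 (skipping 2, 3, which divide the discriminant), each new pattern first appears at: mod 5: f = (x^3 + 3x^2 + 2x + 3)(x^3 + 4x^2 + x + 1), pattern 3+3; mod 7: f = (x^6 + 5x^5 + 4x^4 + 6x^3 + 6x^2 + 5x + 4), pattern 6; mod 17: f = (x + 10)(x + 11)(x^2 + 4x + 7)(x^2 + 4x + 14), pattern 2+2+1+1; mod 19: f = (x + 5)(x + 10)(x + 13)(x + 18)(x^2 + 4x + 1), pattern 2+1+1+1+1; mod 71: f = (x^2 + 4x + 20)(x^2 + 4x + 29)(x^2 + 4x + 34), pattern 2+2+2. No other pattern occurs in this range, so the set of observed cycle types is {3+3, 6, 2+2+1+1, 2+1+1+1+1, 2+2+2}. The candidates containing elements of all these cycle types are A_4 x C_2 (6T6) of order 24, S_4 x C_2 (6T11) of order 48, (S_3 x S_3) : C_2 (6T13) of order 72, S_6 (6T16) of order 720; the others are excluded. The observed types are precisely the cycle types that occur in A_4 x C_2 (6T6) (apart from the identity). Each of the other remaining candidates has further cycle types, and by the Chebotarev density theorem the matching factorization patterns would occur for a proportion of primes equal to their share of the group: S_4 x C_2 (6T11) additionally contains elements of type 4+2, 4+1+1 (12 of its 48 elements, about 25% of primes); (S_3 x S_3) : C_2 (6T13) additionally contains elements of type 4+2, 3+2+1, 3+1+1+1 (34 of its 72 elements, about 47% of primes); S_6 (6T16) additionally contains elements of type 5+1, 4+2, 4+1+1, 3+2+1, 3+1+1+1 (484 of its 720 elements, about 67% of primes). None of the 33 primes tested shows any such pattern (for each of these groups the chance of that is below 10^-4), which rules them out. Hence G = A_4 x C_2 (6T6), of order 24.

A_4 x C_2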